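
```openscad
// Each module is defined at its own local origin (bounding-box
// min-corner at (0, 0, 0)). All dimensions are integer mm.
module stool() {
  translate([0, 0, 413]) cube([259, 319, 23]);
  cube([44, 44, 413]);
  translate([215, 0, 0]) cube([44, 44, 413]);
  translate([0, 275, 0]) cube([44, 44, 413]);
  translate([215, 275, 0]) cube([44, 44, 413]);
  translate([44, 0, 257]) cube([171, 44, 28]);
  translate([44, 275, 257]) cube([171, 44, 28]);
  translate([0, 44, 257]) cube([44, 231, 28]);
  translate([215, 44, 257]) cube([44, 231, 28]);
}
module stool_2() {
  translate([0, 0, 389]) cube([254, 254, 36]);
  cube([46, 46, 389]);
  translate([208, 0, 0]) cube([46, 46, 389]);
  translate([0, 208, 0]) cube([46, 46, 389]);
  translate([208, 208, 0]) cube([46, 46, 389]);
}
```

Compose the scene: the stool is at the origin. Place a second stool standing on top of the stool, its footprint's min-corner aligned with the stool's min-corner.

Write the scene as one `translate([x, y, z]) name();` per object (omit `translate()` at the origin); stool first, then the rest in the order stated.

stool();
translate([0, 0, 436]) stool_2();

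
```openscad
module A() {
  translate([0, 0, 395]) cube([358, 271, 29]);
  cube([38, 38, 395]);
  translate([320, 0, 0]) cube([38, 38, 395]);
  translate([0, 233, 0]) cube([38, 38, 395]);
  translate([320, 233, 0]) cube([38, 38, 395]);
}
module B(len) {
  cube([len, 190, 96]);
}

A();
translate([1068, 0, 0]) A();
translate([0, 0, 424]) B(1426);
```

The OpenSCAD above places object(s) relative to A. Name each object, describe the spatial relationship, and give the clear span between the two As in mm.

A is a stool. B is a beam. A beam spans the tops of two stools. The clear span between the two stools is 710 mm.

Second stool starts at x = 1068; first ends at x = 358; clear span = 1068 − 358 = 710 mm.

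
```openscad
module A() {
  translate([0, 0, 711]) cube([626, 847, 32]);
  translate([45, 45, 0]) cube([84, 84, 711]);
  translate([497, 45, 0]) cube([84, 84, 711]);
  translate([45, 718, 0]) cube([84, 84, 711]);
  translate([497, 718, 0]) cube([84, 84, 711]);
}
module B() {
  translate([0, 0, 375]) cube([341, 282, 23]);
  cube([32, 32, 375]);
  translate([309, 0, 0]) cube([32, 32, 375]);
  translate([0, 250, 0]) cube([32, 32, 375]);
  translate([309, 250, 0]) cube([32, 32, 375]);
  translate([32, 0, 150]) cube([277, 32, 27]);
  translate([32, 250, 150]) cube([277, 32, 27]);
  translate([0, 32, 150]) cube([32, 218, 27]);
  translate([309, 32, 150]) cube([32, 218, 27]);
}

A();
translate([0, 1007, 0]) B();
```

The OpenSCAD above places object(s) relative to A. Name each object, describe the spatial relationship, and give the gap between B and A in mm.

A is a table. B is a stool. The stool is on the floor beside the table on its +y side. The gap between the stool and the table is 160 mm.

The stool's nearest face is 160 mm from the table's +y face.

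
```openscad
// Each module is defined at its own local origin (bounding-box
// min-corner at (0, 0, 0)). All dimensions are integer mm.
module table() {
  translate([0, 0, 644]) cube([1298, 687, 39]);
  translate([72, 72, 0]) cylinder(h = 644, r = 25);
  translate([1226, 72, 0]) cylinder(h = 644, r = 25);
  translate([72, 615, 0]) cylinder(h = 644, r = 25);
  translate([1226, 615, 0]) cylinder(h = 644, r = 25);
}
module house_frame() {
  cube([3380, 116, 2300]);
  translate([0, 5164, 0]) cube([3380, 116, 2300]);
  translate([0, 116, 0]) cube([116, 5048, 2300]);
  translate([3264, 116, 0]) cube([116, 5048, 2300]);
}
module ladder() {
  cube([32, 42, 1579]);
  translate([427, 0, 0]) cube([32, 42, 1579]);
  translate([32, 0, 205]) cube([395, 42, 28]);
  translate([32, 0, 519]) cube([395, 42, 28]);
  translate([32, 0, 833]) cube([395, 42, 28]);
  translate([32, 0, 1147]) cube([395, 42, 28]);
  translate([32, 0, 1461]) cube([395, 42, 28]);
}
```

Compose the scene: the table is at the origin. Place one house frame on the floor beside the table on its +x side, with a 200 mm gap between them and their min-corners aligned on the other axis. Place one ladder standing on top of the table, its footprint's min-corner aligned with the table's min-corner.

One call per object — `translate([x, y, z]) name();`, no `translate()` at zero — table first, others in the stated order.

table();
translate([1498, 0, 0]) house_frame();
translate([0, 0, 683]) ladder();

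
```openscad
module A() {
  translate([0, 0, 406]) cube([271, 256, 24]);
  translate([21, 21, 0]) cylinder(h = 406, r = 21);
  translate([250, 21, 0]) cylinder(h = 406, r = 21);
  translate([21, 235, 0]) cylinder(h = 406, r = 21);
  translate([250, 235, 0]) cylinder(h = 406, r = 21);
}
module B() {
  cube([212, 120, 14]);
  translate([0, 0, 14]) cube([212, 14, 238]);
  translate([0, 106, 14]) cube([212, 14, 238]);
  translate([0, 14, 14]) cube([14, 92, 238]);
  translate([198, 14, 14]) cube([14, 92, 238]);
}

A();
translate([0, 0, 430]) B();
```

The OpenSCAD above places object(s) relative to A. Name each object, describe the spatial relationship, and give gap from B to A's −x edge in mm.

The open box's min-x is at 0; the stool's min-x is 0; gap = 0 mm.

A is a stool. B is an open box. The open box is on top of the stool. The gap from the open box to the stool's −x edge is 0 mm.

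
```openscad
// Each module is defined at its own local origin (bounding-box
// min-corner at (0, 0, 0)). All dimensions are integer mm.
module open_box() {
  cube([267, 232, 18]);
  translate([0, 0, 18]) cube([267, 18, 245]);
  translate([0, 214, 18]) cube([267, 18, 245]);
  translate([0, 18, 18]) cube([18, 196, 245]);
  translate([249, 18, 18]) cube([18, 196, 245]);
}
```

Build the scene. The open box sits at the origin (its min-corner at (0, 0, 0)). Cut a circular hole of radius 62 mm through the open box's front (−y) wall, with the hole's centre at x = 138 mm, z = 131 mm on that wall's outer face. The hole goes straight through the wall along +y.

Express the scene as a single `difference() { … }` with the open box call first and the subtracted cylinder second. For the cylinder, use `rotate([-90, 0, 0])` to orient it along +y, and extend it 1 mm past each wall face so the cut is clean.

difference() {
  open_box();
  translate([138, -1, 131]) rotate([-90, 0, 0]) cylinder(h = 20, r = 62);
}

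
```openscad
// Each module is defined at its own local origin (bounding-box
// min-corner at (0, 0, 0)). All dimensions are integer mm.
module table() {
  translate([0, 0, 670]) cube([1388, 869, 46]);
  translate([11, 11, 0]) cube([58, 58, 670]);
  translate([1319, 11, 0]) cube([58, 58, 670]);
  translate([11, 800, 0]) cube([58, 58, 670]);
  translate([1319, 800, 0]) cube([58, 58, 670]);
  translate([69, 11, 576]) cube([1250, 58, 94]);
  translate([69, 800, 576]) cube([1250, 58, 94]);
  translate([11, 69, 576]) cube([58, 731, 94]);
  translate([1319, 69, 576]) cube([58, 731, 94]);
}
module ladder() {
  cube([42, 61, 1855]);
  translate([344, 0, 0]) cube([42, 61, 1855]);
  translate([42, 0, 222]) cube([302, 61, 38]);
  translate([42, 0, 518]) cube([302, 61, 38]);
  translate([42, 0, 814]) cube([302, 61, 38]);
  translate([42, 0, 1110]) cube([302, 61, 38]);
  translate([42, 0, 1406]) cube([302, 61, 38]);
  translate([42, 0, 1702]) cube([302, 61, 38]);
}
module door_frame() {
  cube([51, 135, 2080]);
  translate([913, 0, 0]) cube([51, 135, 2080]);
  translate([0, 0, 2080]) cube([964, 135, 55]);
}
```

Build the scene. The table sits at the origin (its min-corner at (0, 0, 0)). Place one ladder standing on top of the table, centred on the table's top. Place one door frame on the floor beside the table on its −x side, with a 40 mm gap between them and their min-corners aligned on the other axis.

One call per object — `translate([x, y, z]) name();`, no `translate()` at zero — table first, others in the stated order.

table();
translate([501, 404, 716]) ladder();
translate([-1004, 0, 0]) door_frame();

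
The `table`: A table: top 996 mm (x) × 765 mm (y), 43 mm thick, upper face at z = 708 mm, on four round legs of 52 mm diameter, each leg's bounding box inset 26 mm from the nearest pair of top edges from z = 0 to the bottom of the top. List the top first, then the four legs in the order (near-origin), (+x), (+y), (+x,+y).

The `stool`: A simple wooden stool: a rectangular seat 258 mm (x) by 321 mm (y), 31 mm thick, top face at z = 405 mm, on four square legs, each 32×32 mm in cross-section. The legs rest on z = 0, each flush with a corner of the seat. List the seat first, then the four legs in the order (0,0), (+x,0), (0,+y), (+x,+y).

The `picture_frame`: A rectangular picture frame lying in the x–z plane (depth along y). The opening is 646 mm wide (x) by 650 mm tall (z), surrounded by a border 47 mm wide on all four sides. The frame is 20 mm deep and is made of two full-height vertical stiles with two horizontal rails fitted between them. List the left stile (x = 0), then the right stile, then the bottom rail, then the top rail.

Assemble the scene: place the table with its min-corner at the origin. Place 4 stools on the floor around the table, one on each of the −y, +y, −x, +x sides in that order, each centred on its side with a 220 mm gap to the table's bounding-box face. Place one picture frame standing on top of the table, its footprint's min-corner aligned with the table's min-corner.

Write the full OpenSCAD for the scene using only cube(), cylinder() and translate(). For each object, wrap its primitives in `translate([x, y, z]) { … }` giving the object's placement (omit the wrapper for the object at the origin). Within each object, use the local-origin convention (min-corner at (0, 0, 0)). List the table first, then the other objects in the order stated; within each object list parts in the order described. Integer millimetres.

translate([0, 0, 665]) cube([996, 765, 43]);
translate([52, 52, 0]) cylinder(h = 665, r = 26);
translate([944, 52, 0]) cylinder(h = 665, r = 26);
translate([52, 713, 0]) cylinder(h = 665, r = 26);
translate([944, 713, 0]) cylinder(h = 665, r = 26);
translate([369, -541, 0]) {
  translate([0, 0, 374]) cube([258, 321, 31]);
  cube([32, 32, 374]);
  translate([226, 0, 0]) cube([32, 32, 374]);
  translate([0, 289, 0]) cube([32, 32, 374]);
  translate([226, 289, 0]) cube([32, 32, 374]);
}
translate([369, 985, 0]) {
  translate([0, 0, 374]) cube([258, 321, 31]);
  cube([32, 32, 374]);
  translate([226, 0, 0]) cube([32, 32, 374]);
  translate([0, 289, 0]) cube([32, 32, 374]);
  translate([226, 289, 0]) cube([32, 32, 374]);
}
translate([-478, 222, 0]) {
  translate([0, 0, 374]) cube([258, 321, 31]);
  cube([32, 32, 374]);
  translate([226, 0, 0]) cube([32, 32, 374]);
  translate([0, 289, 0]) cube([32, 32, 374]);
  translate([226, 289, 0]) cube([32, 32, 374]);
}
translate([1216, 222, 0]) {
  translate([0, 0, 374]) cube([258, 321, 31]);
  cube([32, 32, 374]);
  translate([226, 0, 0]) cube([32, 32, 374]);
  translate([0, 289, 0]) cube([32, 32, 374]);
  translate([226, 289, 0]) cube([32, 32, 374]);
}
translate([0, 0, 708]) {
  cube([47, 20, 744]);
  translate([693, 0, 0]) cube([47, 20, 744]);
  translate([47, 0, 0]) cube([646, 20, 47]);
  translate([47, 0, 697]) cube([646, 20, 47]);
}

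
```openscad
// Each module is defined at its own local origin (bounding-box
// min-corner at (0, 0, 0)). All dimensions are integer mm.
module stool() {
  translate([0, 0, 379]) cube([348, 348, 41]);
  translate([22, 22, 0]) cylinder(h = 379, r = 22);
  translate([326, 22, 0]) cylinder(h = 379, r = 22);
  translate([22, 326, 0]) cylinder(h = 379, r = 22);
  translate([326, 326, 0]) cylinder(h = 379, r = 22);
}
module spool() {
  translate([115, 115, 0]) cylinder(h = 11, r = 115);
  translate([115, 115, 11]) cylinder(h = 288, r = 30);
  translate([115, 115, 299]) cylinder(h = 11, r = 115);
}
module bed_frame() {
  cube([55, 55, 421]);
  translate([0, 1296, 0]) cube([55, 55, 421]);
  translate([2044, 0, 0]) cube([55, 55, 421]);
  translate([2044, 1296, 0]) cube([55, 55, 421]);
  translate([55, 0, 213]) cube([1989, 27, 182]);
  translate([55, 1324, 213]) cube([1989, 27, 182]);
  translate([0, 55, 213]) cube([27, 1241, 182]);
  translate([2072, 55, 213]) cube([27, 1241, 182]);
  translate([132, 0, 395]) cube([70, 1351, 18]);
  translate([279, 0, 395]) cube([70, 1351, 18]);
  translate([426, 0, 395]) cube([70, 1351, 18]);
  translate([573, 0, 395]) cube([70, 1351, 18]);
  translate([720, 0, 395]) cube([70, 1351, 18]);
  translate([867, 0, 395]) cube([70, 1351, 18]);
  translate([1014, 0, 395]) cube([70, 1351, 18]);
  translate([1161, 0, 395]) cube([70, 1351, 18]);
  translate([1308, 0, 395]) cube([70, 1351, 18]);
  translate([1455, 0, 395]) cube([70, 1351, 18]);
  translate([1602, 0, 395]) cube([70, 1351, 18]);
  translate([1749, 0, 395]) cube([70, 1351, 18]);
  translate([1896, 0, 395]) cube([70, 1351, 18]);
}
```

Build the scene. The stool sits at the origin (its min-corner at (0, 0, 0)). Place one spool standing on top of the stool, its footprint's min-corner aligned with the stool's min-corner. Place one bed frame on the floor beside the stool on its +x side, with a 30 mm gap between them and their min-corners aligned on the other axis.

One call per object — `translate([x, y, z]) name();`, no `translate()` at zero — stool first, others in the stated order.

stool();
translate([0, 0, 420]) spool();
translate([378, 0, 0]) bed_frame();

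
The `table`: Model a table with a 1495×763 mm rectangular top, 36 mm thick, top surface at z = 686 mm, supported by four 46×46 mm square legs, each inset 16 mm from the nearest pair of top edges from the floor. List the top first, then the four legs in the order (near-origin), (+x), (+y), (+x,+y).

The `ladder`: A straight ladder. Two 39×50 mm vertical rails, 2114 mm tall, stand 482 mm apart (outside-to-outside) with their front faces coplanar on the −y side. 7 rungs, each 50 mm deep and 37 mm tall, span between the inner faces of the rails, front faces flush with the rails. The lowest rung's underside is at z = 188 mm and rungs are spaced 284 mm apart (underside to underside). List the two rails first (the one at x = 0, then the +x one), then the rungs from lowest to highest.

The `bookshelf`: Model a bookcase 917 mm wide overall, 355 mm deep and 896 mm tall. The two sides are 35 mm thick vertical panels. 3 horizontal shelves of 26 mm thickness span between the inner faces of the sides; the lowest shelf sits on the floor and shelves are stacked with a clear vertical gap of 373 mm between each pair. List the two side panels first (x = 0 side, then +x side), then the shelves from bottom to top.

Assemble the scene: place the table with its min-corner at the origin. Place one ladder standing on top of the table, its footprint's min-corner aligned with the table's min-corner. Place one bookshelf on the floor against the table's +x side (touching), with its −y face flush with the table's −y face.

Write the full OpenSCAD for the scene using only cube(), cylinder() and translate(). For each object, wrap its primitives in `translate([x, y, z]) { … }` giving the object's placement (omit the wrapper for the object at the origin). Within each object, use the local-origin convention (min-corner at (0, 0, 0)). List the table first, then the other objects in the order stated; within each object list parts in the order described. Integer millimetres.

translate([0, 0, 650]) cube([1495, 763, 36]);
translate([16, 16, 0]) cube([46, 46, 650]);
translate([1433, 16, 0]) cube([46, 46, 650]);
translate([16, 701, 0]) cube([46, 46, 650]);
translate([1433, 701, 0]) cube([46, 46, 650]);
translate([0, 0, 686]) {
  cube([39, 50, 2114]);
  translate([443, 0, 0]) cube([39, 50, 2114]);
  translate([39, 0, 188]) cube([404, 50, 37]);
  translate([39, 0, 472]) cube([404, 50, 37]);
  translate([39, 0, 756]) cube([404, 50, 37]);
  translate([39, 0, 1040]) cube([404, 50, 37]);
  translate([39, 0, 1324]) cube([404, 50, 37]);
  translate([39, 0, 1608]) cube([404, 50, 37]);
  translate([39, 0, 1892]) cube([404, 50, 37]);
}
translate([1495, 0, 0]) {
  cube([35, 355, 896]);
  translate([882, 0, 0]) cube([35, 355, 896]);
  translate([35, 0, 0]) cube([847, 355, 26]);
  translate([35, 0, 399]) cube([847, 355, 26]);
  translate([35, 0, 798]) cube([847, 355, 26]);
}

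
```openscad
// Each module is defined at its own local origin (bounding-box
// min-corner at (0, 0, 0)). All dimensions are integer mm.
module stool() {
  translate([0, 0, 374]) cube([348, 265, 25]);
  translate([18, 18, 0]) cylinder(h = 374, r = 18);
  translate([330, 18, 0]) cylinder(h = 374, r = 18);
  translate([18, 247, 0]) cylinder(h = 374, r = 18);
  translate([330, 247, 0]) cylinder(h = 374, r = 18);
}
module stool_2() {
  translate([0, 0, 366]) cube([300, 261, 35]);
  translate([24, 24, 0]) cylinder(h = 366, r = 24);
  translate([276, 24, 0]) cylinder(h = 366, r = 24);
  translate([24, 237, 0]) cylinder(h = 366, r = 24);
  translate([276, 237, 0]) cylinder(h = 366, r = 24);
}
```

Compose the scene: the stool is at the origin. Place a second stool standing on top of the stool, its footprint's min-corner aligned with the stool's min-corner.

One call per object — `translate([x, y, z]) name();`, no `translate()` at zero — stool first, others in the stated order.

stool();
translate([0, 0, 399]) stool_2();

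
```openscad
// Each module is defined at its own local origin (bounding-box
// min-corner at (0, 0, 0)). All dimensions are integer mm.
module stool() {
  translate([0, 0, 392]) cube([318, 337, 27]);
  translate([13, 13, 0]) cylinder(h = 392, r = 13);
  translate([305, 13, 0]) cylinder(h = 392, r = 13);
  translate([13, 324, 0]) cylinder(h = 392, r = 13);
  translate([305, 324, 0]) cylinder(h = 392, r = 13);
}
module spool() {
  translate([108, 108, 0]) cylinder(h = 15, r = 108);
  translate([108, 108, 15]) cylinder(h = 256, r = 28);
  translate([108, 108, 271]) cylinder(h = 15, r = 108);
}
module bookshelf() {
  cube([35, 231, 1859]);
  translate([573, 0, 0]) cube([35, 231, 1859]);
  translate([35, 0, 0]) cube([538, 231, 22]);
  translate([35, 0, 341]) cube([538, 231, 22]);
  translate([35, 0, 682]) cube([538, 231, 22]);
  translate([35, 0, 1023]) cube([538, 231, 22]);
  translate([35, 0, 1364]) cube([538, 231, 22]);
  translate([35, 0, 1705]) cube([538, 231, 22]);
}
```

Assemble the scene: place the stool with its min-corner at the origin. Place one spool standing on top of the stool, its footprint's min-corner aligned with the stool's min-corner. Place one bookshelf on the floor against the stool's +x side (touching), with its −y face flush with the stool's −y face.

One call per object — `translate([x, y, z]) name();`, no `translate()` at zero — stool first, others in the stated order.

stool();
translate([0, 0, 419]) spool();
translate([318, 0, 0]) bookshelf();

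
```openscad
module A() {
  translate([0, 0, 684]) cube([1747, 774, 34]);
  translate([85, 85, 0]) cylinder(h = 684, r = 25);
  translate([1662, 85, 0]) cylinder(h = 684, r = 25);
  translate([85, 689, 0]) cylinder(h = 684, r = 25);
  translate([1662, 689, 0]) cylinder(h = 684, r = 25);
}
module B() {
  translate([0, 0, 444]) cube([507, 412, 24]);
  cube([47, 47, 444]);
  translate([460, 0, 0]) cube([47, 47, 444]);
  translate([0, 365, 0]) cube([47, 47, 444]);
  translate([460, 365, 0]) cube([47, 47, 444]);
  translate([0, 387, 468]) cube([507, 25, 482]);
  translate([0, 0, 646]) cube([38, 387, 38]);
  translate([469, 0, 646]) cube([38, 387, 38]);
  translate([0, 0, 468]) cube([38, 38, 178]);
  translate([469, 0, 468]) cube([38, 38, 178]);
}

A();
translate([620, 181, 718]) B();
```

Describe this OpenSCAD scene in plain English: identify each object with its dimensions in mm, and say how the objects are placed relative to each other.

A is a table with a 1747×774 mm rectangular top, 34 mm thick, top surface at z = 718 mm, supported by four round legs of 50 mm diameter, each leg's bounding box inset 60 mm from the nearest pair of top edges, running from the floor.

B is a chair: 507×412 mm seat, 24 mm thick, top at z = 468 mm, on four 47 mm square corner legs flush with the seat edges. A 25 mm thick backrest slab spans the full seat width, extending 482 mm above the seat top, its back face flush with the seat's +y edge. Two armrests of 38×38 mm section run along each side from the seat's front edge to the front of the backrest, top faces 216 mm above the seat top and outer faces flush with the seat's x-edges; a 38×38 mm post under the front of each armrest stands on the seat at the front corner.

The chair is on top of the table, centred.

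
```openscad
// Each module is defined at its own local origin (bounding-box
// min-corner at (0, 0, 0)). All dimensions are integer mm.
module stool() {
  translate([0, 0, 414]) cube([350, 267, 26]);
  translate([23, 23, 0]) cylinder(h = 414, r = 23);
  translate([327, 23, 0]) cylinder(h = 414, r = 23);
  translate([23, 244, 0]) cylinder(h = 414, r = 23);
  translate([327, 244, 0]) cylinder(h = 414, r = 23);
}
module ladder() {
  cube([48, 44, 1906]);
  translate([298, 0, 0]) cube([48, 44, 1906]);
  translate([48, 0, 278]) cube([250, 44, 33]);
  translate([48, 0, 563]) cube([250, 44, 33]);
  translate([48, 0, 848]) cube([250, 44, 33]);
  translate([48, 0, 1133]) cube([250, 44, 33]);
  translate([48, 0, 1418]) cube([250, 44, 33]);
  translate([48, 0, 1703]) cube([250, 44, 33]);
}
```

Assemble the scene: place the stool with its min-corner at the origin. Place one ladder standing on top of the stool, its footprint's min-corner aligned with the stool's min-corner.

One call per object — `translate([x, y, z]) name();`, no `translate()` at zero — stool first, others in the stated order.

stool();
translate([0, 0, 440]) ladder();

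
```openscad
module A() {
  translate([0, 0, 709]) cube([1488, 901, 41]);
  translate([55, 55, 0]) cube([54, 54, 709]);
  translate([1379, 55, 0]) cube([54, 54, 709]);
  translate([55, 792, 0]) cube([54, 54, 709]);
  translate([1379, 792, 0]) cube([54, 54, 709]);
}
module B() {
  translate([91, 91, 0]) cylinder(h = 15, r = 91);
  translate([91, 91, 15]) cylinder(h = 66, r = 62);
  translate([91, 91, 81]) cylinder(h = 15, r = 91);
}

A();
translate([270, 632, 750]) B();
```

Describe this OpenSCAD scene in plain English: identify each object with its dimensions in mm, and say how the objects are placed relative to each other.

A is a table: top 1488 mm (x) × 901 mm (y), 41 mm thick, upper face at z = 750 mm, on four 54×54 mm square legs, each inset 55 mm from the nearest pair of top edges, running from z = 0 to the bottom of the top.

B is a spool: two coaxial disc flanges of radius 91 mm and thickness 15 mm, joined by a core cylinder of radius 62 mm and height 66 mm. The lower flange rests on z = 0 and the three cylinders share a vertical axis.

The spool is on top of the table.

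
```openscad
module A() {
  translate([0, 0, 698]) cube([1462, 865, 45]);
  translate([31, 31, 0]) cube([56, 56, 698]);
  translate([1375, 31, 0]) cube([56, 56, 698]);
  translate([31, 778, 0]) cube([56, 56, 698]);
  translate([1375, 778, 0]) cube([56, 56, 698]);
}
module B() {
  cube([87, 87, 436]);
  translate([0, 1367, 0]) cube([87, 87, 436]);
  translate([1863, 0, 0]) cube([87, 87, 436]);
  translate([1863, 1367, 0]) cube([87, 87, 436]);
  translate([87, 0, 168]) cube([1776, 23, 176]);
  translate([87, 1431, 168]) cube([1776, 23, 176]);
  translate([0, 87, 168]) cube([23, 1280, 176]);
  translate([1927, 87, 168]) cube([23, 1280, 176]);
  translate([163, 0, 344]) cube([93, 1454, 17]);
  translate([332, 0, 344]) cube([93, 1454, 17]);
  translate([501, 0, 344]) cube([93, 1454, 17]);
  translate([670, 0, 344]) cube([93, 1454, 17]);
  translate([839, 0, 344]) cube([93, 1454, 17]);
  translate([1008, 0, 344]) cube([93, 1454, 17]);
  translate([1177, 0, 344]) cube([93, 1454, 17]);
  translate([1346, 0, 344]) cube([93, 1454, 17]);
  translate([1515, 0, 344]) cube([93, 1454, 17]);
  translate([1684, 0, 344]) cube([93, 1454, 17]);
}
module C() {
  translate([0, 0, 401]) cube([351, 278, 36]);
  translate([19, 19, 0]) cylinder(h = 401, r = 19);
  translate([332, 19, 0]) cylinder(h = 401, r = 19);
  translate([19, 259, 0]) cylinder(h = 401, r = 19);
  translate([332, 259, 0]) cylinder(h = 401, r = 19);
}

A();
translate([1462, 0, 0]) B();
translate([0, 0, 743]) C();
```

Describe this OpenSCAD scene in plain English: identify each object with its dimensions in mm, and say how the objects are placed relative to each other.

A is a table with a 1462×865 mm rectangular top, 45 mm thick, top surface at z = 743 mm, supported by four 56×56 mm square legs, each inset 31 mm from the nearest pair of top edges, running from the floor.

B is a bed frame 1950 mm long (x) by 1454 mm wide (y). Four 87×87 mm corner posts, 436 mm tall, at the corners of the footprint. Four rails of 23 mm thickness and 176 mm height run between adjacent posts with their undersides at z = 168 mm, their outer faces flush with the outside of the frame (the two x-running rails run between the posts' inner faces; the two y-running rails run between the posts' inner faces). 10 slats, each 93 mm wide (x) and 17 mm thick, lie across the top of the two x-running rails, running the full 1454 mm width of the frame in y; the slats are evenly spaced along x between the inner faces of the end posts with equal gaps (rounded down to the nearest mm) at the −x end and between each pair — any rounding remainder accumulates at the +x end.

C is a four-legged stool. The seat is 351×278 mm, 36 mm thick, top at z = 437 mm. It stands on four round legs, each 38 mm in diameter, from z = 0 to the seat underside, each leg's axis is inset half a diameter from the nearest pair of seat edges (so the leg's bounding box is flush with the corner).

The bed frame is against the table's +x side, with their −y faces flush. The stool is on top of the table.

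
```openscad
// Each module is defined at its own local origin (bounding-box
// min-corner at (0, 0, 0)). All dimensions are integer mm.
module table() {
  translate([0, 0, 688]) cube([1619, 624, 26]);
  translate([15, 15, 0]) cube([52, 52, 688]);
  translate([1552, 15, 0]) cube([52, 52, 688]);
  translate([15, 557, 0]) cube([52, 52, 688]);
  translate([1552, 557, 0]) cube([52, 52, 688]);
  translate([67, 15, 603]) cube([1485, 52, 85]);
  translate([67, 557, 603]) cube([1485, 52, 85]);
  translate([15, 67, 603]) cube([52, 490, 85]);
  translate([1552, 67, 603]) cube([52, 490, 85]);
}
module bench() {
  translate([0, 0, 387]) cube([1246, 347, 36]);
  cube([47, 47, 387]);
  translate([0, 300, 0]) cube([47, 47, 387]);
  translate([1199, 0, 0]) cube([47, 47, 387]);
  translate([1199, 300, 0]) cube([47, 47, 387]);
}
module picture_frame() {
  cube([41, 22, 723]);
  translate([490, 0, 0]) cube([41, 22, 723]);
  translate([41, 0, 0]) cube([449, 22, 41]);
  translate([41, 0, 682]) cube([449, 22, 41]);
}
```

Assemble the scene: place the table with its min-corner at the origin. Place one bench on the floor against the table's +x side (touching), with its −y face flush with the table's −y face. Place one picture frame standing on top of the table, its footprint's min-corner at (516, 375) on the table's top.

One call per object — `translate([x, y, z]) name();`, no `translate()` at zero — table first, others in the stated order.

table();
translate([1619, 0, 0]) bench();
translate([516, 375, 714]) picture_frame();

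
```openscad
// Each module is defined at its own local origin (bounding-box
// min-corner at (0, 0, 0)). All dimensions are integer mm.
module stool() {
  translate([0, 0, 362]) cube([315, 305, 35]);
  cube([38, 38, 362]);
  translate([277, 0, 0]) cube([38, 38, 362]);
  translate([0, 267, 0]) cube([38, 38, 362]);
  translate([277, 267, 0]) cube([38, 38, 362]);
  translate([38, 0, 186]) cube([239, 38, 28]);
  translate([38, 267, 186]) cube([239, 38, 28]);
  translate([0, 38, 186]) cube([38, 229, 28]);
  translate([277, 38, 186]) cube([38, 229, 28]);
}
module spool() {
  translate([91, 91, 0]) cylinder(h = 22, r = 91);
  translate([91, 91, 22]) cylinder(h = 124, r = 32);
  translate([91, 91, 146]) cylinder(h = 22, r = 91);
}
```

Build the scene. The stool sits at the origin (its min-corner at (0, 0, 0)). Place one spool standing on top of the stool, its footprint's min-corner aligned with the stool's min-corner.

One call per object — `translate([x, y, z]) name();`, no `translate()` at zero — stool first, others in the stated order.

stool();
translate([0, 0, 397]) spool();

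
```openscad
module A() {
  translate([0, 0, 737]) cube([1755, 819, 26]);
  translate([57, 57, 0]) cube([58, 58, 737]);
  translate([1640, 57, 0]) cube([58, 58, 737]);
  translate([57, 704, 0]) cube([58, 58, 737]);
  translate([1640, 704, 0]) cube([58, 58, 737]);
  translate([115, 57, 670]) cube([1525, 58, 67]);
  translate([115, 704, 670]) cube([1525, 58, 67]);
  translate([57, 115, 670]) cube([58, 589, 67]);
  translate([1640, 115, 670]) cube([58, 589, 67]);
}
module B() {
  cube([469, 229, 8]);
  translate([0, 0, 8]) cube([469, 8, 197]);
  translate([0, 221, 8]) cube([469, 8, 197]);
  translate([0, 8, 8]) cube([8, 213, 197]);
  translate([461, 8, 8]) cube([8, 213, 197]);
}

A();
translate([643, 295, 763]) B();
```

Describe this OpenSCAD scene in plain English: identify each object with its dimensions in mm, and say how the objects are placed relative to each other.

A is a rectangular dining table. The top is 1755×819×26 mm with its upper surface at z = 763 mm. It stands on four 58×58 mm square legs, each inset 57 mm from the nearest pair of top edges, running from the floor to the underside of the top. Four apron rails, 58 mm thick and 67 mm tall, run between adjacent legs with their top edges flush with the underside of the top and their outer faces flush with the legs' outer faces.

B is an open-topped rectangular box: outside dimensions 469×229×205 mm, with a uniform wall and base thickness of 8 mm. The base is a full 469×229 slab on the floor; four walls sit on top of the base. The front and back walls (the −y and +y sides) span the full width; the two side walls fit between them.

The open box is on top of the table, centred.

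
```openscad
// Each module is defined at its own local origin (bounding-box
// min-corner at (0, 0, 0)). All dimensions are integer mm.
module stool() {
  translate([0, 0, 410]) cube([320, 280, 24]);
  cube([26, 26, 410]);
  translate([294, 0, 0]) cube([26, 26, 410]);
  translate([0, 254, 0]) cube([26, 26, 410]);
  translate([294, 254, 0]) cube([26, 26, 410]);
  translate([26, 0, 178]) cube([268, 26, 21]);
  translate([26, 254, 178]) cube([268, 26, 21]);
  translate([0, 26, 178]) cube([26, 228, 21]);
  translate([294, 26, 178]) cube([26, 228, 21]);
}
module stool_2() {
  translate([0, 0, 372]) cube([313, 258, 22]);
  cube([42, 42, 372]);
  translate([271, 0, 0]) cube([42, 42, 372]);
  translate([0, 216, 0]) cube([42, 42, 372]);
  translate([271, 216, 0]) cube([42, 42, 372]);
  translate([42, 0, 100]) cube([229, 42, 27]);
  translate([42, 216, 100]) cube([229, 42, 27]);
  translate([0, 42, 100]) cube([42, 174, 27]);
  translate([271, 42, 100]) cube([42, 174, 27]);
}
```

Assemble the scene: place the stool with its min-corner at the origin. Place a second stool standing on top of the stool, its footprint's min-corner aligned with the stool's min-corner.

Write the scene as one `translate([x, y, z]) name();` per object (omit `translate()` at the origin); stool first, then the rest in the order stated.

stool();
translate([0, 0, 434]) stool_2();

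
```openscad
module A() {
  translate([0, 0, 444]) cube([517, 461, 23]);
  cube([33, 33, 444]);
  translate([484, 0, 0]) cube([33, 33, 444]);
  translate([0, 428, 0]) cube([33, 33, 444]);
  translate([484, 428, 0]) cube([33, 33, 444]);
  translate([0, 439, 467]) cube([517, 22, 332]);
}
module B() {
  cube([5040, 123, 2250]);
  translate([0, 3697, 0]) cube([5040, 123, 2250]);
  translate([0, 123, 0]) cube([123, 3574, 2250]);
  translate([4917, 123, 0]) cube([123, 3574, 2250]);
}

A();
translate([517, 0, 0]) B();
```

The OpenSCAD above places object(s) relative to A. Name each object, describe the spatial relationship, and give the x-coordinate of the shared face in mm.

The chair's +x face and the house frame's −x face are both at x = 517 mm.

A is a chair. B is a house frame. The house frame is against the chair's +x side, with their −y faces flush. The x-coordinate of the shared face is 517 mm.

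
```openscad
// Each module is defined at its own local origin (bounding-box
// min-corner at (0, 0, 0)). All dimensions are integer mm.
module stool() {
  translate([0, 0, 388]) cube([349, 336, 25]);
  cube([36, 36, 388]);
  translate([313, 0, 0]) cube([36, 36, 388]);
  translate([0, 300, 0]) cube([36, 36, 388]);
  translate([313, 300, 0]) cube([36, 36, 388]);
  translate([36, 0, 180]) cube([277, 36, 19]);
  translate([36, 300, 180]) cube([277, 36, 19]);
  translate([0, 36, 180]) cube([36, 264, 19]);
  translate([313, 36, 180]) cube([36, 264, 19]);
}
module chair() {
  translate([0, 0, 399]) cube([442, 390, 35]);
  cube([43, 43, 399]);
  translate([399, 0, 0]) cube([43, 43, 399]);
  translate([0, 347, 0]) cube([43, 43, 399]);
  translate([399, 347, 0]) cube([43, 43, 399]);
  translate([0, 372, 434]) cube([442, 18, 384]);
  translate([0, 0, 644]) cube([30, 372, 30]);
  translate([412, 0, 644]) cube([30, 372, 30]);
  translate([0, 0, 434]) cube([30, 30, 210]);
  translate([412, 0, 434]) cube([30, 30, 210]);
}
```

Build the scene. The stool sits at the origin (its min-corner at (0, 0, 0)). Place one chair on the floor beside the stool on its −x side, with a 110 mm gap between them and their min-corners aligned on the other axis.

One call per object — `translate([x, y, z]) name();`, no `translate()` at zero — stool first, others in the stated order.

stool();
translate([-552, 0, 0]) chair();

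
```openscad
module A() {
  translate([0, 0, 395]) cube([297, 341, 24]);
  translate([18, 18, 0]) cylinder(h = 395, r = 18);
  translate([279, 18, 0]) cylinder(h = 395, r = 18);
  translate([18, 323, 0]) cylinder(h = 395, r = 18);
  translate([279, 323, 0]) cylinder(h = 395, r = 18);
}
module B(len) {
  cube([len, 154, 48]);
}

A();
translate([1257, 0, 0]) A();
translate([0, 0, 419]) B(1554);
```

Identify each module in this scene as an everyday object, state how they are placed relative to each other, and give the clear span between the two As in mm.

Second stool starts at x = 1257; first ends at x = 297; clear span = 1257 − 297 = 960 mm.

A is a stool. B is a beam. A beam spans the tops of two stools. The clear span between the two stools is 960 mm.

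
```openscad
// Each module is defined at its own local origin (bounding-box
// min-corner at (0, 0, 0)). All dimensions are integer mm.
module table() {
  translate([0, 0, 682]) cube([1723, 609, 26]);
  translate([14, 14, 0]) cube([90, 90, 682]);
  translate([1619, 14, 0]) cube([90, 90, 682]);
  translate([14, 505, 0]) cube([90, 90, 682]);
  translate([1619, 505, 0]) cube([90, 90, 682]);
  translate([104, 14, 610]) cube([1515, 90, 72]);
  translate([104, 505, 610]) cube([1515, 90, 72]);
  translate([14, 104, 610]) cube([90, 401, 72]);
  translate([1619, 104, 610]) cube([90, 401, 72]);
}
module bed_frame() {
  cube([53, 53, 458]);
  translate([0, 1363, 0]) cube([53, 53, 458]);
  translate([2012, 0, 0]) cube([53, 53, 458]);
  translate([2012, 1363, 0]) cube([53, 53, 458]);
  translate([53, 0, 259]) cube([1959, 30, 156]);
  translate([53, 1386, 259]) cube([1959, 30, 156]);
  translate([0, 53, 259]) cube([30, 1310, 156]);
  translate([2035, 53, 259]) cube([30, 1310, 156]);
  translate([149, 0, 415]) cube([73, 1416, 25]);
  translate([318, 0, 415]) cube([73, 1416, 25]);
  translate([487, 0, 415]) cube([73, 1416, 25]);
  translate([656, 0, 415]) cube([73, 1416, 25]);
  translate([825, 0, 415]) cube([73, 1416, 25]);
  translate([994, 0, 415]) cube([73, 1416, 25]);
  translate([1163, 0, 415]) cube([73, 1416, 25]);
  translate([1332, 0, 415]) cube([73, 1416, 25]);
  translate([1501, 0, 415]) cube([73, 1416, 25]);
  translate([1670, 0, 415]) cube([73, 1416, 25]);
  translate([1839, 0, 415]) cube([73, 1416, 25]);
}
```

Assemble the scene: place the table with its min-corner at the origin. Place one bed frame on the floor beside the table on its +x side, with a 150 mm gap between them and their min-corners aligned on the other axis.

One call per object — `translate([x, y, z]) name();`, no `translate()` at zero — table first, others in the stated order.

table();
translate([1873, 0, 0]) bed_frame();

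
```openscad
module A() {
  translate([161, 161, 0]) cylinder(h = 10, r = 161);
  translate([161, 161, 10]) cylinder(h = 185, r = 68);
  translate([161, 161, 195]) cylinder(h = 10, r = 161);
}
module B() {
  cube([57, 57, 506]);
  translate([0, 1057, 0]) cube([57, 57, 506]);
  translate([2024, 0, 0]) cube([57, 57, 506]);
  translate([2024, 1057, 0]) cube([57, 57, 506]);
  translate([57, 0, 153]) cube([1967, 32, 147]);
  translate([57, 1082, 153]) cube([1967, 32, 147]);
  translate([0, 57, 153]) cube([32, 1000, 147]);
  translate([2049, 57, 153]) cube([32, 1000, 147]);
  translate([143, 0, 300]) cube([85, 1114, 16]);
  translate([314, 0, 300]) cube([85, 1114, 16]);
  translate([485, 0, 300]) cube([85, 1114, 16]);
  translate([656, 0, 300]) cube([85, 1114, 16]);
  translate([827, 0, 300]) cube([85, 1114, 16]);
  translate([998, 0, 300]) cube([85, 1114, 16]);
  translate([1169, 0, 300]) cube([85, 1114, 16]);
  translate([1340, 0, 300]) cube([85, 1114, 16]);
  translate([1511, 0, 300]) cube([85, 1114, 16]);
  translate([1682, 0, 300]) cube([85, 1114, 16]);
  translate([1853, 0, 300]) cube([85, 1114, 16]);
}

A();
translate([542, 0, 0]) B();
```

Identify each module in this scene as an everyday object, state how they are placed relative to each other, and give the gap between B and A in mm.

A is a spool. B is a bed frame. The bed frame is on the floor beside the spool on its +x side. The gap between the bed frame and the spool is 220 mm.

The bed frame's nearest face is 220 mm from the spool's +x face.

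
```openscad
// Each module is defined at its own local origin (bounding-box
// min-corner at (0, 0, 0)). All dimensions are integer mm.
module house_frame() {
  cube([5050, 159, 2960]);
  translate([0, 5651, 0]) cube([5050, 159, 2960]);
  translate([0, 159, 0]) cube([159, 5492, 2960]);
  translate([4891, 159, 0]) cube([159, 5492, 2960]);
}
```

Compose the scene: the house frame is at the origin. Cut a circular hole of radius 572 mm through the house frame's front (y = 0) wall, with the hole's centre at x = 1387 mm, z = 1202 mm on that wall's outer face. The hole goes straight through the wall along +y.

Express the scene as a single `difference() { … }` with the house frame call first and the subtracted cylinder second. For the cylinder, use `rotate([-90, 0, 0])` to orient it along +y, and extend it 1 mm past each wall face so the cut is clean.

difference() {
  house_frame();
  translate([1387, -1, 1202]) rotate([-90, 0, 0]) cylinder(h = 161, r = 572);
}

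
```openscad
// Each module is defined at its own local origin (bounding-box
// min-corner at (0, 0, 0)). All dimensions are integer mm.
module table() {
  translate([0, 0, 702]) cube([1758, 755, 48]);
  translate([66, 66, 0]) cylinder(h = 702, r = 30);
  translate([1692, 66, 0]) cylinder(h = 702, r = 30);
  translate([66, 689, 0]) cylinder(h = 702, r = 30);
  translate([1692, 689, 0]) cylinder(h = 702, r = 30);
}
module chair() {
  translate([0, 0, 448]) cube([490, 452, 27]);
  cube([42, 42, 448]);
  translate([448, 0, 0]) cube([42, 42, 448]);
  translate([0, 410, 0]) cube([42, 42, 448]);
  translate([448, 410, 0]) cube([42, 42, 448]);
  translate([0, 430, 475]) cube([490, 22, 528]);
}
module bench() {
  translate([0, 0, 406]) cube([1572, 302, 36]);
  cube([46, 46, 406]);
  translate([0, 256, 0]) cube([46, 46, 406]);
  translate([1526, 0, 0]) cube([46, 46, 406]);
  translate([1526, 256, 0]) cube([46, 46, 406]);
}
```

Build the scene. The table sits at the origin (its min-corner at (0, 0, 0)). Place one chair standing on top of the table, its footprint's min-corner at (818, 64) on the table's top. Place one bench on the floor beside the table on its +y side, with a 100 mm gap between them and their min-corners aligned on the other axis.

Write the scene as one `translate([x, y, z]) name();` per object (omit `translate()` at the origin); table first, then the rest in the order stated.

table();
translate([818, 64, 750]) chair();
translate([0, 855, 0]) bench();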